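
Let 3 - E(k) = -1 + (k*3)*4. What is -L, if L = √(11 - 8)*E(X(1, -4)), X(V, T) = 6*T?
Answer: -292*√3 ≈ -505.76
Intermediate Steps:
E(k) = 4 - 12*k (E(k) = 3 - (-1 + (k*3)*4) = 3 - (-1 + (3*k)*4) = 3 - (-1 + 12*k) = 3 + (1 - 12*k) = 4 - 12*k)
L = 292*√3 (L = √(11 - 8)*(4 - 72*(-4)) = √3*(4 - 12*(-24)) = √3*(4 + 288) = √3*292 = 292*√3 ≈ 505.76)
-L = -292*√3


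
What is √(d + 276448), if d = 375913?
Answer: √652361 ≈ 807.69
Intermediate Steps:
√(d + 276448) = √(375913 + 276448) = √652361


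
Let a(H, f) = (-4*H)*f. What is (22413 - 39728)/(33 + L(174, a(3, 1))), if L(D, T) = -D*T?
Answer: -17315/2121 ≈ -8.1636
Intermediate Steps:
a(H, f) = -4*H*f
L(D, T) = -D*T
(22413 - 39728)/(33 + L(174, a(3, 1))) = (22413 - 39728)/(33 - 1*174*(-4*3*1)) = -17315/(33 - 1*174*(-12)) = -17315/(33 + 2088) = -17315/2121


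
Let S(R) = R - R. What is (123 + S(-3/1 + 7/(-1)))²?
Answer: 15129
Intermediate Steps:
S(R) = 0
(123 + S(-3/1 + 7/(-1)))² = (123 + 0)² = 123² = 15129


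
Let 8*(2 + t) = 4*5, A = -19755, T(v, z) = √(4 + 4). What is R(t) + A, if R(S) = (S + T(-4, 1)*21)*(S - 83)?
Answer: -79185/4 - 3465*√2 ≈ -24697.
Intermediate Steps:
T(v, z) = 2*√2 (T(v, z) = √8 = 2*√2)
t = ½ (t = -2 + (4*5)/8 = -2 + (⅛)*20 = -2 + 5/2 = ½ ≈ 0.50000)
R(S) = (-83 + S)*(S + 42*√2) (R(S) = (S + (2*√2)*21)*(S - 83) = (S + 42*√2)*(-83 + S) = (-83 + S)*(S + 42*√2))
R(t) + A = ((½)² - 3486*√2 - 83*½ + 42*(½)*√2) - 19755 = (¼ - 3486*√2 - 83/2 + 21*√2) - 19755 = (-165/4 - 3465*√2) - 19755 = -79185/4 - 3465*√2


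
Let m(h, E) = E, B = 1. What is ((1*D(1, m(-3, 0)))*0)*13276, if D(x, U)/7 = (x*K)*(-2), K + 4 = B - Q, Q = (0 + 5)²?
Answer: 0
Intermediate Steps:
Q = 25 (Q = 5² = 25)
K = -28 (K = -4 + (1 - 1*25) = -4 + (1 - 25) = -4 - 24 = -28)
D(x, U) = 392*x (D(x, U) = 7*((x*(-28))*(-2)) = 7*(-28*x*(-2)) = 7*(56*x) = 392*x)
((1*D(1, m(-3, 0)))*0)*13276 = ((1*(392*1))*0)*13276 = ((1*392)*0)*13276 = (392*0)*13276 = 0*13276 = 0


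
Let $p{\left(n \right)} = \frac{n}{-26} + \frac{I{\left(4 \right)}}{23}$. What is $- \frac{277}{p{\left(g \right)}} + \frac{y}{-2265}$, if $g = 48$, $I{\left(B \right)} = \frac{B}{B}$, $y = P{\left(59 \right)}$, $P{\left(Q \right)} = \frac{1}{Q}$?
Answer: $\frac{11068051066}{72029265} \approx 153.66$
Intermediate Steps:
$y = \frac{1}{59} \approx 0.016949$
$I{\left(B \right)} = 1$
$p{\left(n \right)} = \frac{1}{23} - \frac{n}{26}$ ($p{\left(n \right)} = \frac{n}{-26} + 1 \cdot \frac{1}{23} = n \left(- \frac{1}{26}\right) + 1 \cdot \frac{1}{23} = - \frac{n}{26} + \frac{1}{23} = \frac{1}{23} - \frac{n}{26}$)
$- \frac{277}{p{\left(g \right)}} + \frac{y}{-2265} = - \frac{277}{\frac{1}{23} - \frac{24}{13}} + \frac{1}{59 \left(-2265\right)} = - \frac{277}{\frac{1}{23} - \frac{24}{13}} + \frac{1}{59} \left(- \frac{1}{2265}\right) = - \frac{277}{- \frac{539}{299}} - \frac{1}{133635} = \left(-277\right) \left(- \frac{299}{539}\right) - \frac{1}{133635} = \frac{82823}{539} - \frac{1}{133635} = \frac{11068051066}{72029265}$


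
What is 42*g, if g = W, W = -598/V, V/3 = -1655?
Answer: 8372/1655 ≈ 5.0586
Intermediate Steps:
V = -4965 (V = 3*(-1655) = -4965)
W = 598/4965 (W = -598/(-4965) = -598*(-1/4965) = 598/4965 ≈ 0.12044)
g = 598/4965 ≈ 0.12044
42*g = 42*(598/4965) = 8372/1655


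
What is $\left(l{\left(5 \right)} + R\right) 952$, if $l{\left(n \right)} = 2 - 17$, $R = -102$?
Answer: $-111384$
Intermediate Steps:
$l{\left(n \right)} = -15$
$\left(l{\left(5 \right)} + R\right) 952 = \left(-15 - 102\right) 952 = \left(-117\right) 952 = -111384$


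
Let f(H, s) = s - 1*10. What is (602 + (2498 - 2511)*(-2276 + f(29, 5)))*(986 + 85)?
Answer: 32403105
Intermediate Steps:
f(H, s) = -10 + s (f(H, s) = s - 10 = -10 + s)
(602 + (2498 - 2511)*(-2276 + f(29, 5)))*(986 + 85) = (602 + (2498 - 2511)*(-2276 + (-10 + 5)))*(986 + 85) = (602 - 13*(-2276 - 5))*1071 = (602 - 13*(-2281))*1071 = (602 + 29653)*1071 = 30255*1071 = 32403105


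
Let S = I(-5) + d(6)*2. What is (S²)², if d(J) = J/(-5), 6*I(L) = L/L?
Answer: 20151121/810000 ≈ 24.878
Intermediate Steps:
I(L) = ⅙ (I(L) = (L/L)/6 = (⅙)*1 = ⅙)
d(J) = -J/5 (d(J) = J*(-⅕) = -J/5)
S = -67/30 (S = ⅙ - ⅕*6*2 = ⅙ - 6/5*2 = ⅙ - 12/5 = -67/30 ≈ -2.2333)
(S²)² = ((-67/30)²)² = (4489/900)² = 20151121/810000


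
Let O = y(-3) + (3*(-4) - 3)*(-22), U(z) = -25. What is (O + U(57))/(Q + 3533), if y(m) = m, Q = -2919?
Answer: 151/307 ≈ 0.49186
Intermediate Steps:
O = 327 (O = -3 + (3*(-4) - 3)*(-22) = -3 + (-12 - 3)*(-22) = -3 - 15*(-22) = -3 + 330 = 327)
(O + U(57))/(Q + 3533) = (327 - 25)/(-2919 + 3533) = 302/614 = 302*(1/614) = 151/307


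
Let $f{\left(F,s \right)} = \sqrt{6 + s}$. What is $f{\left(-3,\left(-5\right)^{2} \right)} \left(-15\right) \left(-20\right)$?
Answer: $300 \sqrt{31} \approx 1670.3$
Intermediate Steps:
$f{\left(-3,\left(-5\right)^{2} \right)} \left(-15\right) \left(-20\right) = \sqrt{6 + \left(-5\right)^{2}} \left(-15\right) \left(-20\right) = \sqrt{6 + 25} \left(-15\right) \left(-20\right) = \sqrt{31} \left(-15\right) \left(-20\right) = - 15 \sqrt{31} \left(-20\right) = 300 \sqrt{31}$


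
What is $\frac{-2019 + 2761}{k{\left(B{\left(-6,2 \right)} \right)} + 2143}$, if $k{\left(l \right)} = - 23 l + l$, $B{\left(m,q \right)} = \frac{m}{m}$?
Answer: $\frac{106}{303} \approx 0.34983$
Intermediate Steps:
$B{\left(m,q \right)} = 1$
$k{\left(l \right)} = - 22 l$
$\frac{-2019 + 2761}{k{\left(B{\left(-6,2 \right)} \right)} + 2143} = \frac{-2019 + 2761}{\left(-22\right) 1 + 2143} = \frac{742}{-22 + 2143} = \frac{742}{2121} = 742 \cdot \frac{1}{2121} = \frac{106}{303}$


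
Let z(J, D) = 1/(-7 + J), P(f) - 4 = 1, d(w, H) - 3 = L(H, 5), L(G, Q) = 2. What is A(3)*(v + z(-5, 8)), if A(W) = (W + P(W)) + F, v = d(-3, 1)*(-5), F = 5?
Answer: -3913/12 ≈ -326.08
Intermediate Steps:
d(w, H) = 5 (d(w, H) = 3 + 2 = 5)
P(f) = 5 (P(f) = 4 + 1 = 5)
v = -25 (v = 5*(-5) = -25)
A(W) = 10 + W (A(W) = (W + 5) + 5 = (5 + W) + 5 = 10 + W)
A(3)*(v + z(-5, 8)) = (10 + 3)*(-25 + 1/(-7 - 5)) = 13*(-25 + 1/(-12)) = 13*(-25 - 1/12) = 13*(-301/12) = -3913/12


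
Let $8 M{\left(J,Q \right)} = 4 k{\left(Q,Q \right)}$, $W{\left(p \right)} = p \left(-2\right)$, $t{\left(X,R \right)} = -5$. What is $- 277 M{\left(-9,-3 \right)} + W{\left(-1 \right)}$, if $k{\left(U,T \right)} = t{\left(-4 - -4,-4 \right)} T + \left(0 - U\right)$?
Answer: $-2491$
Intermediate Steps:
$k{\left(U,T \right)} = - U - 5 T$ ($k{\left(U,T \right)} = - 5 T + \left(0 - U\right) = - 5 T - U = - U - 5 T$)
$W{\left(p \right)} = - 2 p$
$M{\left(J,Q \right)} = - 3 Q$ ($M{\left(J,Q \right)} = \frac{4 \left(- Q - 5 Q\right)}{8} = \frac{4 \left(- 6 Q\right)}{8} = \frac{\left(-24\right) Q}{8} = - 3 Q$)
$- 277 M{\left(-9,-3 \right)} + W{\left(-1 \right)} = - 277 \left(\left(-3\right) \left(-3\right)\right) - -2 = \left(-277\right) 9 + 2 = -2493 + 2 = -2491$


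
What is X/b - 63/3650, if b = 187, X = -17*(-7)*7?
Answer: 178157/40150 ≈ 4.4373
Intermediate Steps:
X = 833 (X = 119*7 = 833)
X/b - 63/3650 = 833/187 - 63/3650 = 833*(1/187) - 63*1/3650 = 49/11 - 63/3650 = 178157/40150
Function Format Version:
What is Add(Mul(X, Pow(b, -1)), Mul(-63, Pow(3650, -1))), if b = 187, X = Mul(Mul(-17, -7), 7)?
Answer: Rational(178157, 40150) ≈ 4.4373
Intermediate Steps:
X = 833 (X = Mul(119, 7) = 833)
Add(Mul(X, Pow(b, -1)), Mul(-63, Pow(3650, -1))) = Add(Mul(833, Pow(187, -1)), Mul(-63, Pow(3650, -1))) = Add(Mul(833, Rational(1, 187)), Mul(-63, Rational(1, 3650))) = Add(Rational(49, 11), Rational(-63, 3650)) = Rational(178157, 40150)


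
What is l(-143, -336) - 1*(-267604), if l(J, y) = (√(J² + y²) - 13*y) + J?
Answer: 271829 + √133345 ≈ 2.7219e+5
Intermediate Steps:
l(J, y) = J + √(J² + y²) - 13*y
l(-143, -336) - 1*(-267604) = (-143 + √((-143)² + (-336)²) - 13*(-336)) - 1*(-267604) = (-143 + √(20449 + 112896) + 4368) + 267604 = (-143 + √133345 + 4368) + 267604 = (4225 + √133345) + 267604 = 271829 + √133345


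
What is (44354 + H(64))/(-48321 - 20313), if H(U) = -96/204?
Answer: -377005/583389 ≈ -0.64623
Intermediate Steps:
H(U) = -8/17 (H(U) = -96*1/204 = -8/17)
(44354 + H(64))/(-48321 - 20313) = (44354 - 8/17)/(-48321 - 20313) = (754010/17)/(-68634) = (754010/17)*(-1/68634) = -377005/583389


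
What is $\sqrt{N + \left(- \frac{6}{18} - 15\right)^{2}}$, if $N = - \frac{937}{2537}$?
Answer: $\frac{\sqrt{13597962283}}{7611} \approx 15.321$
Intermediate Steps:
$N = - \frac{937}{2537}$ ($N = \left(-937\right) \frac{1}{2537} = - \frac{937}{2537} \approx -0.36933$)
$\sqrt{N + \left(- \frac{6}{18} - 15\right)^{2}} = \sqrt{- \frac{937}{2537} + \left(- \frac{6}{18} - 15\right)^{2}} = \sqrt{- \frac{937}{2537} + \left(\left(-6\right) \frac{1}{18} - 15\right)^{2}} = \sqrt{- \frac{937}{2537} + \left(- \frac{1}{3} - 15\right)^{2}} = \sqrt{- \frac{937}{2537} + \left(- \frac{46}{3}\right)^{2}} = \sqrt{- \frac{937}{2537} + \frac{2116}{9}} = \sqrt{\frac{5359859}{22833}} = \frac{\sqrt{13597962283}}{7611}$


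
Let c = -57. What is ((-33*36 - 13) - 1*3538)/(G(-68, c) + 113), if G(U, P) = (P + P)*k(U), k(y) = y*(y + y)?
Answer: 4739/1054159 ≈ 0.0044955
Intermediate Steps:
k(y) = 2*y² (k(y) = y*(2*y) = 2*y²)
G(U, P) = 4*P*U² (G(U, P) = (P + P)*(2*U²) = (2*P)*(2*U²) = 4*P*U²)
((-33*36 - 13) - 1*3538)/(G(-68, c) + 113) = ((-33*36 - 13) - 1*3538)/(4*(-57)*(-68)² + 113) = ((-1188 - 13) - 3538)/(4*(-57)*4624 + 113) = (-1201 - 3538)/(-1054272 + 113) = -4739/(-1054159) = -4739*(-1/1054159) = 4739/1054159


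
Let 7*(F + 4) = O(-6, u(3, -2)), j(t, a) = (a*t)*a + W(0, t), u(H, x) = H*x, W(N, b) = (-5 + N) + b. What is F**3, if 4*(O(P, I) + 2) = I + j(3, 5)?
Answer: -148877/21952 ≈ -6.7819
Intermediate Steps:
W(N, b) = -5 + N + b
j(t, a) = -5 + t + t*a**2 (j(t, a) = (a*t)*a + (-5 + 0 + t) = t*a**2 + (-5 + t) = -5 + t + t*a**2)
O(P, I) = 65/4 + I/4 (O(P, I) = -2 + (I + (-5 + 3 + 3*5**2))/4 = -2 + (I + (-5 + 3 + 3*25))/4 = -2 + (I + (-5 + 3 + 75))/4 = -2 + (I + 73)/4 = -2 + (73 + I)/4 = -2 + (73/4 + I/4) = 65/4 + I/4)
F = -53/28 (F = -4 + (65/4 + (3*(-2))/4)/7 = -4 + (65/4 + (1/4)*(-6))/7 = -4 + (65/4 - 3/2)/7 = -4 + (1/7)*(59/4) = -4 + 59/28 = -53/28 ≈ -1.8929)
F**3 = (-53/28)**3 = -148877/21952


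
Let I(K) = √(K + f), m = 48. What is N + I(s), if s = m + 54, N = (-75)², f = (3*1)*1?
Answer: 5625 + √105 ≈ 5635.3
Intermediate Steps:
f = 3 (f = 3*1 = 3)
N = 5625
s = 102 (s = 48 + 54 = 102)
I(K) = √(3 + K) (I(K) = √(K + 3) = √(3 + K))
N + I(s) = 5625 + √(3 + 102) = 5625 + √105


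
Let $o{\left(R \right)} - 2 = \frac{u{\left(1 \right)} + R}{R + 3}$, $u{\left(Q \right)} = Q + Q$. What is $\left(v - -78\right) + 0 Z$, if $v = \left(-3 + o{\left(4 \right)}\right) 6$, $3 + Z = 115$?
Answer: $\frac{540}{7} \approx 77.143$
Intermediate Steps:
$Z = 112$ ($Z = -3 + 115 = 112$)
$u{\left(Q \right)} = 2 Q$
$o{\left(R \right)} = 2 + \frac{2 + R}{3 + R}$ ($o{\left(R \right)} = 2 + \frac{2 \cdot 1 + R}{R + 3} = 2 + \frac{2 + R}{3 + R}$)
$v = - \frac{6}{7}$ ($v = \left(-3 + \frac{8 + 3 \cdot 4}{3 + 4}\right) 6 = \left(-3 + \frac{8 + 12}{7}\right) 6 = \left(-3 + \frac{1}{7} \cdot 20\right) 6 = \left(-3 + \frac{20}{7}\right) 6 = \left(- \frac{1}{7}\right) 6 = - \frac{6}{7} \approx -0.85714$)
$\left(v - -78\right) + 0 Z = \left(- \frac{6}{7} - -78\right) + 0 \cdot 112 = \left(- \frac{6}{7} + 78\right) + 0 = \frac{540}{7} + 0 = \frac{540}{7}$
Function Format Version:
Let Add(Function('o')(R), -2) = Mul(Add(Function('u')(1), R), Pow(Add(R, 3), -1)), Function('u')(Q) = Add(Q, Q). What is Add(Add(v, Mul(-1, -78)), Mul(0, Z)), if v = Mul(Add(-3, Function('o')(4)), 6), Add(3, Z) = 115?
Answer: Rational(540, 7) ≈ 77.143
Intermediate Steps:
Z = 112 (Z = Add(-3, 115) = 112)
Function('u')(Q) = Mul(2, Q)
Function('o')(R) = Add(2, Mul(Pow(Add(3, R), -1), Add(2, R))) (Function('o')(R) = Add(2, Mul(Add(Mul(2, 1), R), Pow(Add(R, 3), -1))) = Add(2, Mul(Add(2, R), Pow(Add(3, R), -1))) = Add(2, Mul(Pow(Add(3, R), -1), Add(2, R))))
v = Rational(-6, 7) (v = Mul(Add(-3, Mul(Pow(Add(3, 4), -1), Add(8, Mul(3, 4)))), 6) = Mul(Add(-3, Mul(Pow(7, -1), Add(8, 12))), 6) = Mul(Add(-3, Mul(Rational(1, 7), 20)), 6) = Mul(Add(-3, Rational(20, 7)), 6) = Mul(Rational(-1, 7), 6) = Rational(-6, 7) ≈ -0.85714)
Add(Add(v, Mul(-1, -78)), Mul(0, Z)) = Add(Add(Rational(-6, 7), Mul(-1, -78)), Mul(0, 112)) = Add(Add(Rational(-6, 7), 78), 0) = Add(Rational(540, 7), 0) = Rational(540, 7)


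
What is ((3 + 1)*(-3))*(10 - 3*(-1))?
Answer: -156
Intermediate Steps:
((3 + 1)*(-3))*(10 - 3*(-1)) = (4*(-3))*(10 + 3) = -12*13 = -156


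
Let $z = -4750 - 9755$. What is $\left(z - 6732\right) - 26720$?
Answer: $-47957$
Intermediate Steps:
$z = -14505$ ($z = -4750 - 9755 = -14505$)
$\left(z - 6732\right) - 26720 = \left(-14505 - 6732\right) - 26720 = -21237 - 26720 = -47957$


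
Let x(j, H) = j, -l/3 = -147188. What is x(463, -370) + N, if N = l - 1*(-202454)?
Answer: 644481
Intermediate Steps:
l = 441564 (l = -3*(-147188) = 441564)
N = 644018 (N = 441564 - 1*(-202454) = 441564 + 202454 = 644018)
x(463, -370) + N = 463 + 644018 = 644481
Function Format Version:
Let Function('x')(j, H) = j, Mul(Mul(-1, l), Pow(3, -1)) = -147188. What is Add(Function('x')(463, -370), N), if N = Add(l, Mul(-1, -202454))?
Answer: 644481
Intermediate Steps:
l = 441564 (l = Mul(-3, -147188) = 441564)
N = 644018 (N = Add(441564, Mul(-1, -202454)) = Add(441564, 202454) = 644018)
Add(Function('x')(463, -370), N) = Add(463, 644018) = 644481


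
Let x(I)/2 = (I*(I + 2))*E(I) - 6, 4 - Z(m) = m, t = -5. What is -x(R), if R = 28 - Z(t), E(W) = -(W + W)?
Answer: 30336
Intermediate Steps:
E(W) = -2*W
Z(m) = 4 - m
R = 19 (R = 28 - (4 - 1*(-5)) = 28 - (4 + 5) = 28 - 1*9 = 28 - 9 = 19)
x(I) = -12 - 4*I**2*(2 + I) (x(I) = 2*((I*(I + 2))*(-2*I) - 6) = 2*((I*(2 + I))*(-2*I) - 6) = 2*(-2*I**2*(2 + I) - 6) = 2*(-6 - 2*I**2*(2 + I)) = -12 - 4*I**2*(2 + I))
-x(R) = -(-12 - 8*19**2 - 4*19**3) = -(-12 - 8*361 - 4*6859) = -(-12 - 2888 - 27436) = -1*(-30336) = 30336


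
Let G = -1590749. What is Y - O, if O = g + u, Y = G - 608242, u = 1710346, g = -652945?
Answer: -3256392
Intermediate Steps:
Y = -2198991 (Y = -1590749 - 608242 = -2198991)
O = 1057401 (O = -652945 + 1710346 = 1057401)
Y - O = -2198991 - 1*1057401 = -2198991 - 1057401 = -3256392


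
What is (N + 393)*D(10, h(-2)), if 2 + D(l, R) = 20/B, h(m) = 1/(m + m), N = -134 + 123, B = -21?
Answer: -23684/21 ≈ -1127.8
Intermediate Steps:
N = -11
h(m) = 1/(2*m)
D(l, R) = -62/21 (D(l, R) = -2 + 20/(-21) = -2 + 20*(-1/21) = -2 - 20/21 = -62/21)
(N + 393)*D(10, h(-2)) = (-11 + 393)*(-62/21) = 382*(-62/21) = -23684/21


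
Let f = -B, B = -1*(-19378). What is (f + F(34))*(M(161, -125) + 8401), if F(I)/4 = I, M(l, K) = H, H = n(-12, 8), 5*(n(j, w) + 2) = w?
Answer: -808221726/5 ≈ -1.6164e+8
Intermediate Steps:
n(j, w) = -2 + w/5
H = -⅖ (H = -2 + (⅕)*8 = -2 + 8/5 = -⅖ ≈ -0.40000)
M(l, K) = -⅖
B = 19378
F(I) = 4*I
f = -19378 (f = -1*19378 = -19378)
(f + F(34))*(M(161, -125) + 8401) = (-19378 + 4*34)*(-⅖ + 8401) = (-19378 + 136)*(42003/5) = -19242*42003/5 = -808221726/5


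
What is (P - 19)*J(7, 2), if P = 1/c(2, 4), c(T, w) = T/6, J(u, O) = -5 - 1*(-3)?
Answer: 32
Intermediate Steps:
J(u, O) = -2 (J(u, O) = -5 + 3 = -2)
c(T, w) = T/6 (c(T, w) = T*(1/6) = T/6)
P = 3 (P = 1/((1/6)*2) = 1/(1/3) = 3)
(P - 19)*J(7, 2) = (3 - 19)*(-2) = -16*(-2) = 32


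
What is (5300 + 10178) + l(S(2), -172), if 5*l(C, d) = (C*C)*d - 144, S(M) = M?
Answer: 76558/5 ≈ 15312.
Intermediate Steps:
l(C, d) = -144/5 + d*C**2/5 (l(C, d) = ((C*C)*d - 144)/5 = (C**2*d - 144)/5 = (d*C**2 - 144)/5 = (-144 + d*C**2)/5 = -144/5 + d*C**2/5)
(5300 + 10178) + l(S(2), -172) = (5300 + 10178) + (-144/5 + (1/5)*(-172)*2**2) = 15478 + (-144/5 + (1/5)*(-172)*4) = 15478 + (-144/5 - 688/5) = 15478 - 832/5 = 76558/5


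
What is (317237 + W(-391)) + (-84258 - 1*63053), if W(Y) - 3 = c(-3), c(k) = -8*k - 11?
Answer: 169942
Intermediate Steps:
c(k) = -11 - 8*k
W(Y) = 16 (W(Y) = 3 + (-11 - 8*(-3)) = 3 + (-11 + 24) = 3 + 13 = 16)
(317237 + W(-391)) + (-84258 - 1*63053) = (317237 + 16) + (-84258 - 1*63053) = 317253 + (-84258 - 63053) = 317253 - 147311 = 169942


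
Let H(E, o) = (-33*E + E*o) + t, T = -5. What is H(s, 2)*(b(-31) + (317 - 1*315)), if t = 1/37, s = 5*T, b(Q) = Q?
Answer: -831604/37 ≈ -22476.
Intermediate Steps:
s = -25 (s = 5*(-5) = -25)
t = 1/37 ≈ 0.027027
H(E, o) = 1/37 - 33*E + E*o (H(E, o) = (-33*E + E*o) + 1/37 = 1/37 - 33*E + E*o)
H(s, 2)*(b(-31) + (317 - 1*315)) = (1/37 - 33*(-25) - 25*2)*(-31 + (317 - 1*315)) = (1/37 + 825 - 50)*(-31 + (317 - 315)) = 28676*(-31 + 2)/37 = (28676/37)*(-29) = -831604/37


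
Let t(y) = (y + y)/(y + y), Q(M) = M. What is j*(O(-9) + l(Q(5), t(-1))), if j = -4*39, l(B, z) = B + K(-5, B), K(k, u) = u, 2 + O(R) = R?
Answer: 156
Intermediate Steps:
O(R) = -2 + R
t(y) = 1 (t(y) = (2*y)/((2*y)) = (2*y)*(1/(2*y)) = 1)
l(B, z) = 2*B (l(B, z) = B + B = 2*B)
j = -156
j*(O(-9) + l(Q(5), t(-1))) = -156*((-2 - 9) + 2*5) = -156*(-11 + 10) = -156*(-1) = 156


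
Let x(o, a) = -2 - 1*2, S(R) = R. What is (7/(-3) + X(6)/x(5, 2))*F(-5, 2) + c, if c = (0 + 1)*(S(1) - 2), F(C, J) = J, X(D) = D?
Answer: -26/3 ≈ -8.6667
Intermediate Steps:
x(o, a) = -4 (x(o, a) = -2 - 2 = -4)
c = -1 (c = (0 + 1)*(1 - 2) = 1*(-1) = -1)
(7/(-3) + X(6)/x(5, 2))*F(-5, 2) + c = (7/(-3) + 6/(-4))*2 - 1 = (7*(-1/3) + 6*(-1/4))*2 - 1 = (-7/3 - 3/2)*2 - 1 = -23/6*2 - 1 = -23/3 - 1 = -26/3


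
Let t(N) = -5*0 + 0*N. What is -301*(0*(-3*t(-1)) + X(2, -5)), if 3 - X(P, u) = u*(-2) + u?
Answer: 602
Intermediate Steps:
t(N) = 0 (t(N) = 0 + 0 = 0)
X(P, u) = 3 + u (X(P, u) = 3 - (u*(-2) + u) = 3 - (-2*u + u) = 3 - (-1)*u = 3 + u)
-301*(0*(-3*t(-1)) + X(2, -5)) = -301*(0*(-3*0) + (3 - 5)) = -301*(0*0 - 2) = -301*(0 - 2) = -301*(-2) = 602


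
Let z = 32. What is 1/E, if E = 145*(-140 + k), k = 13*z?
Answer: 1/40020 ≈ 2.4988e-5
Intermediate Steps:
k = 416 (k = 13*32 = 416)
E = 40020 (E = 145*(-140 + 416) = 145*276 = 40020)
1/E = 1/40020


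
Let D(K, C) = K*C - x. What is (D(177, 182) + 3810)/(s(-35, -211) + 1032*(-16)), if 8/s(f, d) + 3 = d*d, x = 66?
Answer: -400194561/183770302 ≈ -2.1777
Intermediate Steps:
s(f, d) = 8/(-3 + d**2) (s(f, d) = 8/(-3 + d*d) = 8/(-3 + d**2))
D(K, C) = -66 + C*K (D(K, C) = K*C - 1*66 = C*K - 66 = -66 + C*K)
(D(177, 182) + 3810)/(s(-35, -211) + 1032*(-16)) = ((-66 + 182*177) + 3810)/(8/(-3 + (-211)**2) + 1032*(-16)) = ((-66 + 32214) + 3810)/(8/(-3 + 44521) - 16512) = (32148 + 3810)/(8/44518 - 16512) = 35958/(8*(1/44518) - 16512) = 35958/(4/22259 - 16512) = 35958/(-367540604/22259) = 35958*(-22259/367540604) = -400194561/183770302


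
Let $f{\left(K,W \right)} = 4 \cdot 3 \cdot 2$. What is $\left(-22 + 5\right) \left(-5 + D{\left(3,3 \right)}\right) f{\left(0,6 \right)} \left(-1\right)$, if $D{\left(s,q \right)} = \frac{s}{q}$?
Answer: $-1632$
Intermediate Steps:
$f{\left(K,W \right)} = 24$ ($f{\left(K,W \right)} = 12 \cdot 2 = 24$)
$\left(-22 + 5\right) \left(-5 + D{\left(3,3 \right)}\right) f{\left(0,6 \right)} \left(-1\right) = \left(-22 + 5\right) \left(-5 + \frac{3}{3}\right) 24 \left(-1\right) = - 17 \left(-5 + 3 \cdot \frac{1}{3}\right) 24 \left(-1\right) = - 17 \left(-5 + 1\right) 24 \left(-1\right) = \left(-17\right) \left(-4\right) 24 \left(-1\right) = 68 \cdot 24 \left(-1\right) = 1632 \left(-1\right) = -1632$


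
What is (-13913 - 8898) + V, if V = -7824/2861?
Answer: -65270095/2861 ≈ -22814.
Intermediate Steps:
V = -7824/2861 (V = -7824*1/2861 = -7824/2861 ≈ -2.7347)
(-13913 - 8898) + V = (-13913 - 8898) - 7824/2861 = -22811 - 7824/2861 = -65270095/2861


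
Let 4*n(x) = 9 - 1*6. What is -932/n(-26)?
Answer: -3728/3 ≈ -1242.7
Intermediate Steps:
n(x) = ¾ (n(x) = (9 - 1*6)/4 = (9 - 6)/4 = (¼)*3 = ¾)
-932/n(-26) = -932/¾ = -932*4/3 = -3728/3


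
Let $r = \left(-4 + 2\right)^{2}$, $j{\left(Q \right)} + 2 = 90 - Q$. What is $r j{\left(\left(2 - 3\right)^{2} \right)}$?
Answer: $348$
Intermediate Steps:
$j{\left(Q \right)} = 88 - Q$ ($j{\left(Q \right)} = -2 - \left(-90 + Q\right) = 88 - Q$)
$r = 4$ ($r = \left(-2\right)^{2} = 4$)
$r j{\left(\left(2 - 3\right)^{2} \right)} = 4 \left(88 - \left(2 - 3\right)^{2}\right) = 4 \left(88 - \left(-1\right)^{2}\right) = 4 \left(88 - 1\right) = 4 \cdot 87 = 348$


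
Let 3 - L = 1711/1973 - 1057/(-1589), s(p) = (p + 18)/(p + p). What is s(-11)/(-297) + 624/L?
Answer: 140467031399/330365574 ≈ 425.19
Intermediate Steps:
s(p) = (18 + p)/(2*p) (s(p) = (18 + p)/((2*p)) = (18 + p)*(1/(2*p)) = (18 + p)/(2*p))
L = 657293/447871 (L = 3 - (1711/1973 - 1057/(-1589)) = 3 - (1711*(1/1973) - 1057*(-1/1589)) = 3 - (1711/1973 + 151/227) = 3 - 1*686320/447871 = 3 - 686320/447871 = 657293/447871 ≈ 1.4676)
s(-11)/(-297) + 624/L = ((1/2)*(18 - 11)/(-11))/(-297) + 624/(657293/447871) = ((1/2)*(-1/11)*7)*(-1/297) + 624*(447871/657293) = -7/22*(-1/297) + 21497808/50561 = 7/6534 + 21497808/50561 = 140467031399/330365574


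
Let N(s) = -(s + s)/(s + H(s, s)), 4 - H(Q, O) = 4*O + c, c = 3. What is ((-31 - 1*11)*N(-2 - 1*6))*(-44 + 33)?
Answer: 7392/25 ≈ 295.68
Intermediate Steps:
H(Q, O) = 1 - 4*O (H(Q, O) = 4 - (4*O + 3) = 4 - (3 + 4*O) = 4 + (-3 - 4*O) = 1 - 4*O)
N(s) = -2*s/(1 - 3*s) (N(s) = -(s + s)/(s + (1 - 4*s)) = -2*s/(1 - 3*s))
((-31 - 1*11)*N(-2 - 1*6))*(-44 + 33) = ((-31 - 1*11)*(2*(-2 - 1*6)/(-1 + 3*(-2 - 1*6))))*(-44 + 33) = ((-31 - 11)*(2*(-2 - 6)/(-1 + 3*(-2 - 6))))*(-11) = -84*(-8)/(-1 + 3*(-8))*(-11) = -84*(-8)/(-1 - 24)*(-11) = -84*(-8)/(-25)*(-11) = -84*(-8)*(-1)/25*(-11) = -42*16/25*(-11) = -672/25*(-11) = 7392/25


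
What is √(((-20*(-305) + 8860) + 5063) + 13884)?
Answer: √33907 ≈ 184.14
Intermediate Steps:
√(((-20*(-305) + 8860) + 5063) + 13884) = √(((6100 + 8860) + 5063) + 13884) = √((14960 + 5063) + 13884) = √(20023 + 13884) = √33907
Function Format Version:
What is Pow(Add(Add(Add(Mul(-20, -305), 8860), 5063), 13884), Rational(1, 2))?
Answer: Pow(33907, Rational(1, 2)) ≈ 184.14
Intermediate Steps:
Pow(Add(Add(Add(Mul(-20, -305), 8860), 5063), 13884), Rational(1, 2)) = Pow(Add(Add(Add(6100, 8860), 5063), 13884), Rational(1, 2)) = Pow(Add(Add(14960, 5063), 13884), Rational(1, 2)) = Pow(Add(20023, 13884), Rational(1, 2)) = Pow(33907, Rational(1, 2))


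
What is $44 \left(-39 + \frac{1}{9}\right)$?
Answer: $- \frac{15400}{9} \approx -1711.1$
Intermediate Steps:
$44 \left(-39 + \frac{1}{9}\right) = 44 \left(- \frac{350}{9}\right) = - \frac{15400}{9}$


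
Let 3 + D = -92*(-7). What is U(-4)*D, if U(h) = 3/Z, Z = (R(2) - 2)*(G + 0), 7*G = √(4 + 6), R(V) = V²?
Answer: 13461*√10/20 ≈ 2128.4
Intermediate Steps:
G = √10/7 (G = √(4 + 6)/7 = √10/7 ≈ 0.45175)
D = 641 (D = -3 - 92*(-7) = -3 + 644 = 641)
Z = 2*√10/7 (Z = (2² - 2)*(√10/7 + 0) = (4 - 2)*(√10/7) = 2*(√10/7) = 2*√10/7 ≈ 0.90351)
U(h) = 21*√10/20 (U(h) = 3/((2*√10/7)) = 3*(7*√10/20) = 21*√10/20)
U(-4)*D = (21*√10/20)*641 = 13461*√10/20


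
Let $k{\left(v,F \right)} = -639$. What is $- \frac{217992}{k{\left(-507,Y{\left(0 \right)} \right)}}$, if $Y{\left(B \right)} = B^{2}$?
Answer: $\frac{72664}{213} \approx 341.15$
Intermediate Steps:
$- \frac{217992}{k{\left(-507,Y{\left(0 \right)} \right)}} = - \frac{217992}{-639} = \left(-217992\right) \left(- \frac{1}{639}\right) = \frac{72664}{213}$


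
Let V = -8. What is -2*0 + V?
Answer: -8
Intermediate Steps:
-2*0 + V = -2*0 - 8 = 0 - 8 = -8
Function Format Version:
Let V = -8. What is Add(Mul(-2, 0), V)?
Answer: -8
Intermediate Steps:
Add(Mul(-2, 0), V) = Add(Mul(-2, 0), -8) = Add(0, -8) = -8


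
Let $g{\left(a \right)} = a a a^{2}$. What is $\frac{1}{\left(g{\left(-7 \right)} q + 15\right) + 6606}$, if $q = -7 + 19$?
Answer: $\frac{1}{35433} \approx 2.8222 \cdot 10^{-5}$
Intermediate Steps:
$q = 12$
$g{\left(a \right)} = a^{4}$ ($g{\left(a \right)} = a^{2} a^{2} = a^{4}$)
$\frac{1}{\left(g{\left(-7 \right)} q + 15\right) + 6606} = \frac{1}{\left(\left(-7\right)^{4} \cdot 12 + 15\right) + 6606} = \frac{1}{\left(2401 \cdot 12 + 15\right) + 6606} = \frac{1}{\left(28812 + 15\right) + 6606} = \frac{1}{28827 + 6606} = \frac{1}{35433}$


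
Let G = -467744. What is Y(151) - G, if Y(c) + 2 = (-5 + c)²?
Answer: 489058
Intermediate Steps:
Y(c) = -2 + (-5 + c)²
Y(151) - G = (-2 + (-5 + 151)²) - 1*(-467744) = (-2 + 146²) + 467744 = (-2 + 21316) + 467744 = 21314 + 467744 = 489058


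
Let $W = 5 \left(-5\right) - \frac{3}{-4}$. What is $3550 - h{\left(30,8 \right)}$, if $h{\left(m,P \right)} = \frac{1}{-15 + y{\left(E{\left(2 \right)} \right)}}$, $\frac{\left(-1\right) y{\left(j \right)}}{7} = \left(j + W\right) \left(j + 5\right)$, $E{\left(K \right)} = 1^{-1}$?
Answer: $\frac{6826648}{1923} \approx 3550.0$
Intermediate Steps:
$W = - \frac{97}{4}$ ($W = -25 - - \frac{3}{4} = -25 + \frac{3}{4} = - \frac{97}{4} \approx -24.25$)
$E{\left(K \right)} = 1$
$y{\left(j \right)} = - 7 \left(5 + j\right) \left(- \frac{97}{4} + j\right)$ ($y{\left(j \right)} = - 7 \left(j - \frac{97}{4}\right) \left(j + 5\right) = - 7 \left(- \frac{97}{4} + j\right) \left(5 + j\right) = - 7 \left(5 + j\right) \left(- \frac{97}{4} + j\right)$)
$h{\left(m,P \right)} = \frac{2}{1923}$ ($h{\left(m,P \right)} = \frac{1}{-15 + \left(\frac{3395}{4} - 7 \cdot 1^{2} + \frac{539}{4} \cdot 1\right)} = \frac{1}{-15 + \left(\frac{3395}{4} - 7 + \frac{539}{4}\right)} = \frac{1}{-15 + \frac{1953}{2}} = \frac{1}{\frac{1923}{2}} = \frac{2}{1923}$)
$3550 - h{\left(30,8 \right)} = 3550 - \frac{2}{1923} = \frac{6826648}{1923}$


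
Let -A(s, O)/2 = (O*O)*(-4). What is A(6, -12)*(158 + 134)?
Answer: 336384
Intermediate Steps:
A(s, O) = 8*O**2 (A(s, O) = -2*O*O*(-4) = -2*O**2*(-4) = -(-8)*O**2 = 8*O**2)
A(6, -12)*(158 + 134) = (8*(-12)**2)*(158 + 134) = (8*144)*292 = 1152*292 = 336384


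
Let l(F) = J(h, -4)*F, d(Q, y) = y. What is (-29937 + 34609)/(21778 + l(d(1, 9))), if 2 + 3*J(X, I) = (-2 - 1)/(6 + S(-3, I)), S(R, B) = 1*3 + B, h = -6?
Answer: 23360/108851 ≈ 0.21461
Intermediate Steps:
S(R, B) = 3 + B
J(X, I) = -2/3 - 1/(9 + I) (J(X, I) = -2/3 + ((-2 - 1)/(6 + (3 + I)))/3 = -2/3 + (-3/(9 + I))/3 = -2/3 - 1/(9 + I))
l(F) = -13*F/15 (l(F) = ((-21 - 2*(-4))/(3*(9 - 4)))*F = ((1/3)*(-21 + 8)/5)*F = ((1/3)*(1/5)*(-13))*F = -13*F/15)
(-29937 + 34609)/(21778 + l(d(1, 9))) = (-29937 + 34609)/(21778 - 13/15*9) = 4672/(21778 - 39/5) = 4672/(108851/5) = 4672*(5/108851) = 23360/108851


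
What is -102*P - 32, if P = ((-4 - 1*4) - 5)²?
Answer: -17270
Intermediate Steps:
P = 169 (P = ((-4 - 4) - 5)² = (-8 - 5)² = (-13)² = 169)
-102*P - 32 = -102*169 - 32 = -17238 - 32 = -17270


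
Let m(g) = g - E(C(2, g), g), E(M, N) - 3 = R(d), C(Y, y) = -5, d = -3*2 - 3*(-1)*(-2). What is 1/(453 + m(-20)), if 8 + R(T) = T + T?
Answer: 1/462 ≈ 0.0021645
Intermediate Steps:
d = -12 (d = -6 + 3*(-2) = -6 - 6 = -12)
R(T) = -8 + 2*T (R(T) = -8 + (T + T) = -8 + 2*T)
E(M, N) = -29 (E(M, N) = 3 + (-8 + 2*(-12)) = 3 + (-8 - 24) = 3 - 32 = -29)
m(g) = 29 + g (m(g) = g - 1*(-29) = g + 29 = 29 + g)
1/(453 + m(-20)) = 1/(453 + (29 - 20)) = 1/(453 + 9) = 1/462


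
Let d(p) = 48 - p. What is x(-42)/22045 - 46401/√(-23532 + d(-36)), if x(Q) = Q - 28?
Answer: -14/4409 + 15467*I*√5862/3908 ≈ -0.0031753 + 303.02*I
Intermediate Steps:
x(Q) = -28 + Q
x(-42)/22045 - 46401/√(-23532 + d(-36)) = (-28 - 42)/22045 - 46401/√(-23532 + (48 - 1*(-36))) = -70*1/22045 - 46401/√(-23532 + (48 + 36)) = -14/4409 - 46401/√(-23532 + 84) = -14/4409 - 46401*(-I*√5862/11724) = -14/4409 - (-15467)*I*√5862/3908 = -14/4409 + 15467*I*√5862/3908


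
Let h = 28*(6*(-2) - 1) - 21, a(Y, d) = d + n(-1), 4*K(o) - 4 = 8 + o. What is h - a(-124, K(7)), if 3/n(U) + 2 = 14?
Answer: -390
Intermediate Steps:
n(U) = ¼ (n(U) = 3/(-2 + 14) = 3/12 = 3*(1/12) = ¼)
K(o) = 3 + o/4 (K(o) = 1 + (8 + o)/4 = 1 + (2 + o/4) = 3 + o/4)
a(Y, d) = ¼ + d (a(Y, d) = d + ¼ = ¼ + d)
h = -385 (h = 28*(-12 - 1) - 21 = 28*(-13) - 21 = -364 - 21 = -385)
h - a(-124, K(7)) = -385 - (¼ + (3 + (¼)*7)) = -385 - (¼ + (3 + 7/4)) = -385 - (¼ + 19/4) = -385 - 1*5 = -385 - 5 = -390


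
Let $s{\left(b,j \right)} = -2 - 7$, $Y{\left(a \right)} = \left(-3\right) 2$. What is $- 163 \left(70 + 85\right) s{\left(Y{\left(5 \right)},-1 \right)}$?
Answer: $227385$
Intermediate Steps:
$Y{\left(a \right)} = -6$
$s{\left(b,j \right)} = -9$
$- 163 \left(70 + 85\right) s{\left(Y{\left(5 \right)},-1 \right)} = - 163 \left(70 + 85\right) \left(-9\right) = \left(-163\right) 155 \left(-9\right) = \left(-25265\right) \left(-9\right) = 227385$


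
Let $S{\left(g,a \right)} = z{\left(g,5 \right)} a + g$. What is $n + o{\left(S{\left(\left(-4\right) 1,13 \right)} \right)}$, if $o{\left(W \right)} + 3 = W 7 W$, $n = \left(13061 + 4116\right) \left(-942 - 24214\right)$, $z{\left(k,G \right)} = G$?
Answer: $-432078568$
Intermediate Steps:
$S{\left(g,a \right)} = g + 5 a$ ($S{\left(g,a \right)} = 5 a + g = g + 5 a$)
$n = -432104612$ ($n = 17177 \left(-25156\right) = -432104612$)
$o{\left(W \right)} = -3 + 7 W^{2}$ ($o{\left(W \right)} = -3 + W 7 W = -3 + 7 W W = -3 + 7 W^{2}$)
$n + o{\left(S{\left(\left(-4\right) 1,13 \right)} \right)} = -432104612 - \left(3 - 7 \left(\left(-4\right) 1 + 5 \cdot 13\right)^{2}\right) = -432104612 - \left(3 - 7 \left(-4 + 65\right)^{2}\right) = -432104612 - \left(3 - 7 \cdot 61^{2}\right) = -432104612 + \left(-3 + 7 \cdot 3721\right) = -432104612 + \left(-3 + 26047\right) = -432104612 + 26044 = -432078568$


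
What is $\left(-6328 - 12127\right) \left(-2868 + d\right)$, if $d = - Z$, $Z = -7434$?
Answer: $-84265530$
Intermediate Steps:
$d = 7434$ ($d = \left(-1\right) \left(-7434\right) = 7434$)
$\left(-6328 - 12127\right) \left(-2868 + d\right) = \left(-6328 - 12127\right) \left(-2868 + 7434\right) = \left(-18455\right) 4566 = -84265530$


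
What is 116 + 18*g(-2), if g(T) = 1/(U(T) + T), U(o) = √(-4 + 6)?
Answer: 98 - 9*√2 ≈ 85.272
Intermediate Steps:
U(o) = √2
g(T) = 1/(T + √2) (g(T) = 1/(√2 + T) = 1/(T + √2))
116 + 18*g(-2) = 116 + 18/(-2 + √2)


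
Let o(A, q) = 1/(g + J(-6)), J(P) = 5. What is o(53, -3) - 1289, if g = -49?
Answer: -56717/44 ≈ -1289.0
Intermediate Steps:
o(A, q) = -1/44 (o(A, q) = 1/(-49 + 5) = 1/(-44) = -1/44)
o(53, -3) - 1289 = -1/44 - 1289 = -56717/44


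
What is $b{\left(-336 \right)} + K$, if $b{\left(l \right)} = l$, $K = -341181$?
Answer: $-341517$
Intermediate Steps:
$b{\left(-336 \right)} + K = -336 - 341181 = -341517$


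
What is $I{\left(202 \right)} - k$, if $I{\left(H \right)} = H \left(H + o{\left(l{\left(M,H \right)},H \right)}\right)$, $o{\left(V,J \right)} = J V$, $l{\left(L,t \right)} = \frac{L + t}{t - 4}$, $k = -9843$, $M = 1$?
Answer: $\frac{9155659}{99} \approx 92481.0$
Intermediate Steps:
$l{\left(L,t \right)} = \frac{L + t}{-4 + t}$
$I{\left(H \right)} = H \left(H + \frac{H \left(1 + H\right)}{-4 + H}\right)$ ($I{\left(H \right)} = H \left(H + H \frac{1 + H}{-4 + H}\right) = H \left(H + \frac{H \left(1 + H\right)}{-4 + H}\right)$)
$I{\left(202 \right)} - k = \frac{202^{2} \left(-3 + 2 \cdot 202\right)}{-4 + 202} - -9843 = \frac{40804 \left(-3 + 404\right)}{198} + 9843 = 40804 \cdot \frac{1}{198} \cdot 401 + 9843 = \frac{8181202}{99} + 9843 = \frac{9155659}{99}$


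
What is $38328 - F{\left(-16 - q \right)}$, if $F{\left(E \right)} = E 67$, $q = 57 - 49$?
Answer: $39936$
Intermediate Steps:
$q = 8$ ($q = 57 - 49 = 8$)
$F{\left(E \right)} = 67 E$
$38328 - F{\left(-16 - q \right)} = 38328 - 67 \left(-16 - 8\right) = 38328 - 67 \left(-24\right) = 38328 - -1608 = 38328 + 1608 = 39936$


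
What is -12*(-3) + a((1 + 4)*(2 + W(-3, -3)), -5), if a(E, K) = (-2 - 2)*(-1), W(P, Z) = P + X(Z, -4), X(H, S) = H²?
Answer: 40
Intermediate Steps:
W(P, Z) = P + Z²
a(E, K) = 4 (a(E, K) = -4*(-1) = 4)
-12*(-3) + a((1 + 4)*(2 + W(-3, -3)), -5) = -12*(-3) + 4 = 36 + 4 = 40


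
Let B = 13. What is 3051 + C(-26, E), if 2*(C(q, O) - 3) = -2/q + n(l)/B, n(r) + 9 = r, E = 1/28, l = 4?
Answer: 39700/13 ≈ 3053.8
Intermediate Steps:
E = 1/28 ≈ 0.035714
n(r) = -9 + r
C(q, O) = 73/26 - 1/q (C(q, O) = 3 + (-2/q + (-9 + 4)/13)/2 = 3 + (-2/q - 5*1/13)/2 = 3 + (-2/q - 5/13)/2 = 3 + (-5/13 - 2/q)/2 = 3 + (-5/26 - 1/q) = 73/26 - 1/q)
3051 + C(-26, E) = 3051 + (73/26 - 1/(-26)) = 3051 + (73/26 - 1*(-1/26)) = 3051 + (73/26 + 1/26) = 3051 + 37/13 = 39700/13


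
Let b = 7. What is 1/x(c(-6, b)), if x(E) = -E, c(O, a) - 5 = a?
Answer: -1/12 ≈ -0.083333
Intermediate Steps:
c(O, a) = 5 + a
1/x(c(-6, b)) = 1/(-(5 + 7)) = 1/(-1*12) = 1/(-12) = -1/12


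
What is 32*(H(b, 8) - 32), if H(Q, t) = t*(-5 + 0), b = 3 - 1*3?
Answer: -2304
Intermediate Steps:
b = 0 (b = 3 - 3 = 0)
H(Q, t) = -5*t (H(Q, t) = t*(-5) = -5*t)
32*(H(b, 8) - 32) = 32*(-5*8 - 32) = 32*(-40 - 32) = 32*(-72) = -2304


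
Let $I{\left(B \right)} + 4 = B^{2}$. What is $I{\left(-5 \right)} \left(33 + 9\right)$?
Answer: $882$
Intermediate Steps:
$I{\left(B \right)} = -4 + B^{2}$
$I{\left(-5 \right)} \left(33 + 9\right) = \left(-4 + \left(-5\right)^{2}\right) \left(33 + 9\right) = \left(-4 + 25\right) 42 = 21 \cdot 42 = 882$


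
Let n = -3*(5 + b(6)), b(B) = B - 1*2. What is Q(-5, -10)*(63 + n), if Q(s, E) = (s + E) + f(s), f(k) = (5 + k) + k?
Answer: -720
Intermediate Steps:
b(B) = -2 + B (b(B) = B - 2 = -2 + B)
f(k) = 5 + 2*k
n = -27 (n = -3*(5 + (-2 + 6)) = -3*(5 + 4) = -3*9 = -27)
Q(s, E) = 5 + E + 3*s (Q(s, E) = (s + E) + (5 + 2*s) = (E + s) + (5 + 2*s) = 5 + E + 3*s)
Q(-5, -10)*(63 + n) = (5 - 10 + 3*(-5))*(63 - 27) = (5 - 10 - 15)*36 = -20*36 = -720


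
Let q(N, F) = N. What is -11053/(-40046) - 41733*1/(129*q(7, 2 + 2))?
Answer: -553752953/12053846 ≈ -45.940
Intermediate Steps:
-11053/(-40046) - 41733*1/(129*q(7, 2 + 2)) = -11053/(-40046) - 41733/(129*7) = -11053*(-1/40046) - 41733/903 = 11053/40046 - 41733*1/903 = 11053/40046 - 13911/301 = -553752953/12053846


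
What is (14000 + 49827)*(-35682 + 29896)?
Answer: -369303022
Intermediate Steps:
(14000 + 49827)*(-35682 + 29896) = 63827*(-5786) = -369303022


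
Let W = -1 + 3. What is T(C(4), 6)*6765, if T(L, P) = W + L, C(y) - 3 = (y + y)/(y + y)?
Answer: 40590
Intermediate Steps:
W = 2
C(y) = 4 (C(y) = 3 + (y + y)/(y + y) = 3 + (2*y)/((2*y)) = 3 + (2*y)*(1/(2*y)) = 3 + 1 = 4)
T(L, P) = 2 + L
T(C(4), 6)*6765 = (2 + 4)*6765 = 6*6765 = 40590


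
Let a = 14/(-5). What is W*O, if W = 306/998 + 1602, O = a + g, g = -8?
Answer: -43175754/2495 ≈ -17305.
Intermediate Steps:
a = -14/5 (a = 14*(-⅕) = -14/5 ≈ -2.8000)
O = -54/5 (O = -14/5 - 8 = -54/5 ≈ -10.800)
W = 799551/499 (W = 306*(1/998) + 1602 = 153/499 + 1602 = 799551/499 ≈ 1602.3)
W*O = (799551/499)*(-54/5) = -43175754/2495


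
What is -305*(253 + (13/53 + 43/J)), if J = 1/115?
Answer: -84029635/53 ≈ -1.5855e+6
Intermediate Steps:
J = 1/115 ≈ 0.0086956
-305*(253 + (13/53 + 43/J)) = -305*(253 + (13/53 + 43/(1/115))) = -305*(253 + (13*(1/53) + 43*115)) = -305*(253 + (13/53 + 4945)) = -305*(253 + 262098/53) = -305*275507/53 = -84029635/53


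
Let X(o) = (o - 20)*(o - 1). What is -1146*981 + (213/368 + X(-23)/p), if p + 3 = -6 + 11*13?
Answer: -27718712097/24656 ≈ -1.1242e+6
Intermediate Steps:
X(o) = (-1 + o)*(-20 + o) (X(o) = (-20 + o)*(-1 + o) = (-1 + o)*(-20 + o))
p = 134 (p = -3 + (-6 + 11*13) = -3 + (-6 + 143) = -3 + 137 = 134)
-1146*981 + (213/368 + X(-23)/p) = -1146*981 + (213/368 + (20 + (-23)² - 21*(-23))/134) = -1124226 + (213*(1/368) + (20 + 529 + 483)*(1/134)) = -1124226 + (213/368 + 1032*(1/134)) = -1124226 + (213/368 + 516/67) = -1124226 + 204159/24656 = -27718712097/24656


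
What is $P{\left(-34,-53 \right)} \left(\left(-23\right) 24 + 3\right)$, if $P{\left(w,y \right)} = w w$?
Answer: $-634644$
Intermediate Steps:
$P{\left(w,y \right)} = w^{2}$
$P{\left(-34,-53 \right)} \left(\left(-23\right) 24 + 3\right) = \left(-34\right)^{2} \left(\left(-23\right) 24 + 3\right) = 1156 \left(-552 + 3\right) = 1156 \left(-549\right) = -634644$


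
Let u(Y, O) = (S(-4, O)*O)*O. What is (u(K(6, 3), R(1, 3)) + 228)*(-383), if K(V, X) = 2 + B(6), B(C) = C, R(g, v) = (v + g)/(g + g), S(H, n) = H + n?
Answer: -84260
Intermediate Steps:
R(g, v) = (g + v)/(2*g) (R(g, v) = (g + v)/((2*g)) = (g + v)*(1/(2*g)) = (g + v)/(2*g))
K(V, X) = 8 (K(V, X) = 2 + 6 = 8)
u(Y, O) = O²*(-4 + O) (u(Y, O) = ((-4 + O)*O)*O = (O*(-4 + O))*O = O²*(-4 + O))
(u(K(6, 3), R(1, 3)) + 228)*(-383) = (((½)*(1 + 3)/1)²*(-4 + (½)*(1 + 3)/1) + 228)*(-383) = (((½)*1*4)²*(-4 + (½)*1*4) + 228)*(-383) = (2²*(-4 + 2) + 228)*(-383) = (4*(-2) + 228)*(-383) = (-8 + 228)*(-383) = 220*(-383) = -84260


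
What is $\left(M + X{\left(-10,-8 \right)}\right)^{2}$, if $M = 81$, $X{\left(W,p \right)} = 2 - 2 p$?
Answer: $9801$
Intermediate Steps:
$\left(M + X{\left(-10,-8 \right)}\right)^{2} = \left(81 + \left(2 - -16\right)\right)^{2} = \left(81 + \left(2 + 16\right)\right)^{2} = \left(81 + 18\right)^{2} = 99^{2} = 9801$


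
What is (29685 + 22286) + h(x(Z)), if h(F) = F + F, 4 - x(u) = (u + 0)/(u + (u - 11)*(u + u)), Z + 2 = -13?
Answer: 2650931/51 ≈ 51979.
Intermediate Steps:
Z = -15 (Z = -2 - 13 = -15)
x(u) = 4 - u/(u + 2*u*(-11 + u)) (x(u) = 4 - (u + 0)/(u + (u - 11)*(u + u)) = 4 - u/(u + (-11 + u)*(2*u)) = 4 - u/(u + 2*u*(-11 + u)))
h(F) = 2*F
(29685 + 22286) + h(x(Z)) = (29685 + 22286) + 2*((-85 + 8*(-15))/(-21 + 2*(-15))) = 51971 + 2*((-85 - 120)/(-21 - 30)) = 51971 + 2*(-205/(-51)) = 51971 + 2*(-1/51*(-205)) = 51971 + 2*(205/51) = 51971 + 410/51 = 2650931/51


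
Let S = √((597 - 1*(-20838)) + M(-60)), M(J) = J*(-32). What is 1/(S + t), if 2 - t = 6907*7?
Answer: -48347/2337409054 - 3*√2595/2337409054 ≈ -2.0749e-5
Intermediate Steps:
M(J) = -32*J
t = -48347 (t = 2 - 6907*7 = 2 - 1*48349 = 2 - 48349 = -48347)
S = 3*√2595 (S = √((597 - 1*(-20838)) - 32*(-60)) = √((597 + 20838) + 1920) = √(21435 + 1920) = √23355 = 3*√2595 ≈ 152.82)
1/(S + t) = 1/(3*√2595 - 48347) = 1/(-48347 + 3*√2595)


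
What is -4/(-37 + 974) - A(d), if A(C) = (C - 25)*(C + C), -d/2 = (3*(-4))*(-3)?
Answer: -13088020/937 ≈ -13968.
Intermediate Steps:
d = -72 (d = -2*3*(-4)*(-3) = -(-24)*(-3) = -2*36 = -72)
A(C) = 2*C*(-25 + C) (A(C) = (-25 + C)*(2*C) = 2*C*(-25 + C))
-4/(-37 + 974) - A(d) = -4/(-37 + 974) - 2*(-72)*(-25 - 72) = -4/937 - 2*(-72)*(-97) = (1/937)*(-4) - 1*13968 = -4/937 - 13968 = -13088020/937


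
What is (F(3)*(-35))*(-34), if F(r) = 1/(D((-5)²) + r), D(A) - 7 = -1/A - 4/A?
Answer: 850/7 ≈ 121.43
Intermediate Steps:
D(A) = 7 - 5/A (D(A) = 7 + (-1/A - 4/A) = 7 - 5/A)
F(r) = 1/(34/5 + r) (F(r) = 1/((7 - 5/((-5)²)) + r) = 1/((7 - 5/25) + r) = 1/((7 - 5*1/25) + r) = 1/((7 - ⅕) + r) = 1/(34/5 + r))
(F(3)*(-35))*(-34) = ((5/(34 + 5*3))*(-35))*(-34) = ((5/(34 + 15))*(-35))*(-34) = ((5/49)*(-35))*(-34) = -25/7*(-34) = 850/7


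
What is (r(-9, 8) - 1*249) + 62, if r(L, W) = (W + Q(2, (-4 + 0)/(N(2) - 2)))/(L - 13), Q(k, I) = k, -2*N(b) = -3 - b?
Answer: -2062/11 ≈ -187.45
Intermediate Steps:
N(b) = 3/2 + b/2 (N(b) = -(-3 - b)/2 = 3/2 + b/2)
r(L, W) = (2 + W)/(-13 + L) (r(L, W) = (W + 2)/(L - 13) = (2 + W)/(-13 + L))
(r(-9, 8) - 1*249) + 62 = ((2 + 8)/(-13 - 9) - 1*249) + 62 = (10/(-22) - 249) + 62 = (-1/22*10 - 249) + 62 = (-5/11 - 249) + 62 = -2744/11 + 62 = -2062/11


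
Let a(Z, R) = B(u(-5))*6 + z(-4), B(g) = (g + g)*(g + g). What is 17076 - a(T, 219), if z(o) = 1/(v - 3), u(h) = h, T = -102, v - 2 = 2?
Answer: 16475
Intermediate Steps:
v = 4 (v = 2 + 2 = 4)
z(o) = 1 (z(o) = 1/(4 - 3) = 1/1 = 1)
B(g) = 4*g² (B(g) = (2*g)*(2*g) = 4*g²)
a(Z, R) = 601 (a(Z, R) = (4*(-5)²)*6 + 1 = (4*25)*6 + 1 = 100*6 + 1 = 600 + 1 = 601)
17076 - a(T, 219) = 17076 - 1*601 = 17076 - 601 = 16475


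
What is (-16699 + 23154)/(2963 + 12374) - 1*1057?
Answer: -16204754/15337 ≈ -1056.6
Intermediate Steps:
(-16699 + 23154)/(2963 + 12374) - 1*1057 = 6455/15337 - 1057 = -16204754/15337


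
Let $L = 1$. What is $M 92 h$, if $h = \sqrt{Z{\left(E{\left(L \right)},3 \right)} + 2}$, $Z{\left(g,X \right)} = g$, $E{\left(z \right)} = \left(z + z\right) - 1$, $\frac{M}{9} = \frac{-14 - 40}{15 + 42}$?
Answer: $- \frac{14904 \sqrt{3}}{19} \approx -1358.7$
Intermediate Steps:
$M = - \frac{162}{19}$ ($M = 9 \frac{-14 - 40}{15 + 42} = 9 \left(- \frac{54}{57}\right) = 9 \left(\left(-54\right) \frac{1}{57}\right) = 9 \left(- \frac{18}{19}\right) = - \frac{162}{19} \approx -8.5263$)
$E{\left(z \right)} = -1 + 2 z$ ($E{\left(z \right)} = 2 z - 1 = -1 + 2 z$)
$h = \sqrt{3}$ ($h = \sqrt{\left(-1 + 2 \cdot 1\right) + 2} = \sqrt{\left(-1 + 2\right) + 2} = \sqrt{1 + 2} = \sqrt{3} \approx 1.732$)
$M 92 h = \left(- \frac{162}{19}\right) 92 \sqrt{3} = - \frac{14904 \sqrt{3}}{19}$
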